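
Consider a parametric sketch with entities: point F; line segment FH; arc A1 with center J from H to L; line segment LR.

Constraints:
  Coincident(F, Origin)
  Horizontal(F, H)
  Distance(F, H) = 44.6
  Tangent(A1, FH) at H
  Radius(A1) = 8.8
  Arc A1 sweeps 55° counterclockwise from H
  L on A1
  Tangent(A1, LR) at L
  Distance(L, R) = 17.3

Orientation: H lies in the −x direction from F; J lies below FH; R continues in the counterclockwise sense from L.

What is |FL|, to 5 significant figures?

51.944

F is at the origin; F and H share the same y with |FH| = 44.6 and H on the −x side, so H = (-44.600, 0.0000). The tangent condition forces JH to be normal to FH, so J = H + (0, -8.8) = (-44.600, -8.8000). On A1, H sits at bearing 90° from J; a 55° counterclockwise sweep puts L at bearing 145°, so L = J + 8.8·(cos 145°, sin 145°) = (-51.809, -3.7525). Then |FL| = |L − F| = 51.944.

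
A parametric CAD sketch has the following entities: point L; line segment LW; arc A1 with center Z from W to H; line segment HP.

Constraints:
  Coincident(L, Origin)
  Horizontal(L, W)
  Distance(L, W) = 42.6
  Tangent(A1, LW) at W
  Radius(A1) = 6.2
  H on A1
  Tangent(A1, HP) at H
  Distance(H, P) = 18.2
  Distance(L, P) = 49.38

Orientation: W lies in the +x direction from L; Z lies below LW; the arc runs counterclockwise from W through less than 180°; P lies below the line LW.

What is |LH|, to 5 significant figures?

37.591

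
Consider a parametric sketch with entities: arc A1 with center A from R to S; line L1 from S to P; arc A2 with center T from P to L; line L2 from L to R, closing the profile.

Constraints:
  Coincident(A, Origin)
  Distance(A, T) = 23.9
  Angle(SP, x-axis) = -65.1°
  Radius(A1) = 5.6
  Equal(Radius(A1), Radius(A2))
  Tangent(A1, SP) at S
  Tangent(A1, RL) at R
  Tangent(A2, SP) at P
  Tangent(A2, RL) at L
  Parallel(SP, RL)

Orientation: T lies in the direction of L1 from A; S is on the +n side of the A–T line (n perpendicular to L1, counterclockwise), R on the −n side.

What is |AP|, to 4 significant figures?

24.55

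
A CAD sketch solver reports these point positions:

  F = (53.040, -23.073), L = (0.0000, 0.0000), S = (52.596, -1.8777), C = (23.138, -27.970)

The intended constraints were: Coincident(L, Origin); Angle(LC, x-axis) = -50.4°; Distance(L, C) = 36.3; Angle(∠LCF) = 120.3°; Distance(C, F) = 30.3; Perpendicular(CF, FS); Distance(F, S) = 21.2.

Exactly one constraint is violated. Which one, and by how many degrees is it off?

Perpendicular(CF, FS) — off by 8.10°.

L = (0.00, 0.00) ✓; LC at -50.40° ✓; |LC| = 36.30 ✓; ∠LCF = 120.3° ✓; |CF| = 30.30 ✓; ∠(CF, FS) = 81.90° ✗; |FS| = 21.20 ✓.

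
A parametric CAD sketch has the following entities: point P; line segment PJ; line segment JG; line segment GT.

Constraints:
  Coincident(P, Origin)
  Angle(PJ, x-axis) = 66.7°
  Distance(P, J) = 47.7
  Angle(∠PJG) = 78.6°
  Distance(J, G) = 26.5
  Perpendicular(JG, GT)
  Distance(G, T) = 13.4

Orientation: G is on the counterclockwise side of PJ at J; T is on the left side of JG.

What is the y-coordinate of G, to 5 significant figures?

49.274

P is at the origin; PJ runs at 66.7° with length 47.7, so J = 47.7·(cos 66.7°, sin 66.7°) = (18.868, 43.810). ∠PJG = 78.6°, so JG runs at 66.7° + (180° − 78.6°) = 168.10° from the x-axis; with |JG| = 26.5, G = J + 26.5·(cos 168.10°, sin 168.10°) = (-7.0630, 49.274). So G.y = 49.274.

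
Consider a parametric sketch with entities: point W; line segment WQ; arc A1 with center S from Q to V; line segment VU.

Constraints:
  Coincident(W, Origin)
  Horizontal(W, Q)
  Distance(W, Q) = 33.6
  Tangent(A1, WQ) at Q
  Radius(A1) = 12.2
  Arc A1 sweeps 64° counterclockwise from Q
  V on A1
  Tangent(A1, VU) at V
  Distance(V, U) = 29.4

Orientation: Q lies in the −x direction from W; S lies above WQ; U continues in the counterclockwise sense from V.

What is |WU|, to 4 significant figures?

34.67

On A1, Q sits at bearing -90° from S; a 64° counterclockwise sweep puts V at bearing -26°, so V = S + 12.2·(cos -26°, sin -26°) = (-22.63, 6.852). Tangency of A1 to VU means the radius SV is perpendicular to VU, so VU runs along (−sin -26°, cos -26°); with |VU| = 29.4, U = (-9.747, 33.28). Then |WU| = |U − W| = 34.67.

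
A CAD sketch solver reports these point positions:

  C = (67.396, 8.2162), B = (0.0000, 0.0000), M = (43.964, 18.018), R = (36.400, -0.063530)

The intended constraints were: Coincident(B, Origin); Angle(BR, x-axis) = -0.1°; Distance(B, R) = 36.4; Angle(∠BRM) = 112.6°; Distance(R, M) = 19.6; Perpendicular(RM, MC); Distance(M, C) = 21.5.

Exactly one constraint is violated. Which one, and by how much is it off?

Distance(M, C) = 21.5 — off by 3.90.

B = (0.00, 0.00) ✓; BR at -0.1000° ✓; |BR| = 36.40 ✓; ∠BRM = 112.6° ✓; |RM| = 19.60 ✓; ∠(RM, MC) = 90.00° ✓; |MC| = 25.40 ✗.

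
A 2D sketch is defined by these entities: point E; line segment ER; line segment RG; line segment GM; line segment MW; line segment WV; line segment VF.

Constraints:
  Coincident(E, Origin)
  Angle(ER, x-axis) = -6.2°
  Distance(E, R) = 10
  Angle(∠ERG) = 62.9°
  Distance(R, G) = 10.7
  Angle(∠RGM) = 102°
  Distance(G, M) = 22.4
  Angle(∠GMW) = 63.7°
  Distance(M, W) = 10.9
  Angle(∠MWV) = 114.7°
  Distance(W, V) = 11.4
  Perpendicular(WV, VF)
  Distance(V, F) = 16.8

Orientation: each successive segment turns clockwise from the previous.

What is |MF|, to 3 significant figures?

17.4

E is at the origin; ER runs at -6.2° with length 10.0, so R = (9.94, -1.08). ∠ERG = 62.9° gives RG at -123° from the x-axis; with |RG| = 10.7, G = (4.07, -10.0). ∠RGM = 102.0° gives GM at 159° from the x-axis; with |GM| = 22.4, M = (-16.8, -1.89). ∠GMW = 63.7° gives MW at 42.4° from the x-axis; with |MW| = 10.9, W = (-8.75, 5.46). ∠MWV = 114.7° gives WV at -22.9° from the x-axis; with |WV| = 11.4, V = (1.75, 1.03). WV ⟂ VF, so VF runs at -113°; with |VF| = 16.8, F = (-4.79, -14.4). Then |MF| = |F − M| = 17.4.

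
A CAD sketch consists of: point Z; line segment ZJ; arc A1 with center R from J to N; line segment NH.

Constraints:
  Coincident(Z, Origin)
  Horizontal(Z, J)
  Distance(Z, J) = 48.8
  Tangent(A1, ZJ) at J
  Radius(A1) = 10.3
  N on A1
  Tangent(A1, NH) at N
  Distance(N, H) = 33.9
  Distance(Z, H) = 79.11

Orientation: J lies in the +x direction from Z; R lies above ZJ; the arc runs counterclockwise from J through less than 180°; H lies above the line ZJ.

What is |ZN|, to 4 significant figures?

59.13

Z is at the origin; ZJ is horizontal with |ZJ| = 48.8 and J on the +x side, so J = (48.80, 0.000). Tangency of A1 to ZJ means the radius RJ is perpendicular to ZJ, so R = J + (0, 10.3) = (48.80, 10.30). Since RN ⟂ NH (tangency), |RH| = √(10.3² + 33.9²) = 35.43 regardless of where N sits on A1. So H lies on both circle(Z, 79.11) and circle(R, 35.43); the above-ZJ intersection is H = (68.34, 39.86). N is the foot of the tangent from H: N = (58.67, 7.364).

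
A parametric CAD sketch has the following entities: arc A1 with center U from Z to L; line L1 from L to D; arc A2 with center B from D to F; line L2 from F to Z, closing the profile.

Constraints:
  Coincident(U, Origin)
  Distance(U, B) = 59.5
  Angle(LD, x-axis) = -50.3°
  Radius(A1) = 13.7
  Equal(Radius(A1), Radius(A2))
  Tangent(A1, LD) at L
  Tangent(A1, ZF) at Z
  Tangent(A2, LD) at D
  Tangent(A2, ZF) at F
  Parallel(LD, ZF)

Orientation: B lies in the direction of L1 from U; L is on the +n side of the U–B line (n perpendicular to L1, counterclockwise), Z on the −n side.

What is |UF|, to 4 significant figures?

61.06

The slot axis is L1's direction at -50.3°, so u = (cos -50.3°, sin -50.3°) = (0.6388, -0.7694) and n = (−sin -50.3°, cos -50.3°) = (0.7694, 0.6388). U is at the origin and B lies 59.5 along u from U, so B = 59.5·u = (38.01, -45.78). Tangency of A1 to both parallel lines with radius 13.7 puts L and Z at U ± 13.7·n: L = (10.54, 8.751), Z = (-10.54, -8.751). Equal radii place D and F the same way about B: D = B + 13.7·n = (48.55, -37.03), F = B − 13.7·n = (27.47, -54.53). Then |UF| = |F − U| = 61.06.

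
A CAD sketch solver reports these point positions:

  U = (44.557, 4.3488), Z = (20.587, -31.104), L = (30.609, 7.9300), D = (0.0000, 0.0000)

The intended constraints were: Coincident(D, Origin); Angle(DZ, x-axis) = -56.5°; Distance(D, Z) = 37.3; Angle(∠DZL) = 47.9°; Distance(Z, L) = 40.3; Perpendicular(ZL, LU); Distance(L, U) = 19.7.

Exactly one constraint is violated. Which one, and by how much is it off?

Distance(L, U) = 19.7 — off by 5.30.

D = (0.00, 0.00) ✓; DZ at -56.50° ✓; |DZ| = 37.30 ✓; ∠DZL = 47.90° ✓; |ZL| = 40.30 ✓; ∠(ZL, LU) = 90.00° ✓; |LU| = 14.40 ✗.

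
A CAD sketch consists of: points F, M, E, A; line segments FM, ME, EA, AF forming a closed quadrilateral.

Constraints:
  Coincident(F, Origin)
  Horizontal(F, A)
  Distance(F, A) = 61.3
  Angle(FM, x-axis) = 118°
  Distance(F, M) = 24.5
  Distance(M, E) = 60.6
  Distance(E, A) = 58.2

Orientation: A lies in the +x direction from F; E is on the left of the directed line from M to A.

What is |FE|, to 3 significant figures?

67.1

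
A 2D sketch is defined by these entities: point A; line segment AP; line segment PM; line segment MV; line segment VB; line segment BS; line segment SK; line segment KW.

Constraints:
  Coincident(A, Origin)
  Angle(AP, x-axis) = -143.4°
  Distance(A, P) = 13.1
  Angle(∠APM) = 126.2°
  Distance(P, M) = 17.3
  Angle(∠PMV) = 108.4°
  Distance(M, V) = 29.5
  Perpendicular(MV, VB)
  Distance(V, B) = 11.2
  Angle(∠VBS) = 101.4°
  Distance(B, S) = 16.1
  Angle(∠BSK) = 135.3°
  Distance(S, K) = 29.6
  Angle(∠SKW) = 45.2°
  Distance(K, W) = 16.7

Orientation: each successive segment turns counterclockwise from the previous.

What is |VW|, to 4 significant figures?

24.76

A is at the origin; AP runs at -143.4° with length 13.1, so P = (-10.52, -7.811). ∠APM = 126.2° gives PM at -89.60° from the x-axis; with |PM| = 17.3, M = (-10.40, -25.11). ∠PMV = 108.4° gives MV at -18.00° from the x-axis; with |MV| = 29.5, V = (17.66, -34.23). MV is perpendicular to VB, so VB runs at 72.00°; with |VB| = 11.2, B = (21.12, -23.57). ∠VBS = 101.4° gives BS at 150.6° from the x-axis; with |BS| = 16.1, S = (7.094, -15.67). ∠BSK = 135.3° gives SK at -164.7° from the x-axis; with |SK| = 29.6, K = (-21.46, -23.48). ∠SKW = 45.2° gives KW at -29.90° from the x-axis; with |KW| = 16.7, W = (-6.979, -31.81). Then |VW| = |W − V| = 24.76.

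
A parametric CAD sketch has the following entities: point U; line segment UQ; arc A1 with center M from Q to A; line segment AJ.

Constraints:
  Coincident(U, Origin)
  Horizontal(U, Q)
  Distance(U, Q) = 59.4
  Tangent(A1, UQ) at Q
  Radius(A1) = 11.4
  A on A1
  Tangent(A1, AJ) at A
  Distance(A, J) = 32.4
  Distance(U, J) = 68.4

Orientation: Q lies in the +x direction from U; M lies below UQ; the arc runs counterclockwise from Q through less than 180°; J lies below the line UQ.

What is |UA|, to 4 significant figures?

49.71

Checks: ∠(MQ, QU) = 90.00° ✓; |MQ| = 11.40 ✓; |MA| = 11.40 ✓; ∠(MA, AJ) = 90.00° ✓; |AJ| = 32.40 ✓; |UJ| = 68.40 ✓.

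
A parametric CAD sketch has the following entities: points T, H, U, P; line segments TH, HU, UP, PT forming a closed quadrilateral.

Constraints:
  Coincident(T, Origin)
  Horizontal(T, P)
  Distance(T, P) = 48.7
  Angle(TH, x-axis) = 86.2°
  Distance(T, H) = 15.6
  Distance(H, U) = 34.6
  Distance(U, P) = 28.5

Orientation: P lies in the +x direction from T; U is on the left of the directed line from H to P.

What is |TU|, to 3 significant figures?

42.3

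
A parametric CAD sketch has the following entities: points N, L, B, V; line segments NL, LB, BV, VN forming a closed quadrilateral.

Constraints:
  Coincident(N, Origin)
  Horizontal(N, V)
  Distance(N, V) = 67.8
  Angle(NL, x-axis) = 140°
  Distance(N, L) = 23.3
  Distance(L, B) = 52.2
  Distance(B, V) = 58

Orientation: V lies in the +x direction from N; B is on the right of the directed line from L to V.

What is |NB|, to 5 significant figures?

29.563

Checks: |LB| = 52.20 ✓; |BV| = 58.00 ✓.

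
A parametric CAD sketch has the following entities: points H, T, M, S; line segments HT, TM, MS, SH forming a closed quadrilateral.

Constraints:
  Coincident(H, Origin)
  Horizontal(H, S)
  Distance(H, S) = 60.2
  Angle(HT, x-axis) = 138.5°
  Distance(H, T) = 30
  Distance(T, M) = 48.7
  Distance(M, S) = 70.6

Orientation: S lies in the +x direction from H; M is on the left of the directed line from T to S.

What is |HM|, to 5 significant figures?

54.509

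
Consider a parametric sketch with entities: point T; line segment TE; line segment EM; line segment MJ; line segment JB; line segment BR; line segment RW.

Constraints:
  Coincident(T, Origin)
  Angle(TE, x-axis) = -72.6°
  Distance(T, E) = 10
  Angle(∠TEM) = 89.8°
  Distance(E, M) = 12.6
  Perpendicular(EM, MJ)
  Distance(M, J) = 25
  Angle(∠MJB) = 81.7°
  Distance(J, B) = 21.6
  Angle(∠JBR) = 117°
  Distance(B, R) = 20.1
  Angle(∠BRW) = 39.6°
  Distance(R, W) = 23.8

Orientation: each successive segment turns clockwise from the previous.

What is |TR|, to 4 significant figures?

16.85

∠MJB = 81.7° gives JB at 8.900° from the x-axis; with |JB| = 21.6, B = (4.901, 13.96). ∠JBR = 117.0° gives BR at -54.10° from the x-axis; with |BR| = 20.1, R = (16.69, -2.326). Then |TR| = |R − T| = 16.85.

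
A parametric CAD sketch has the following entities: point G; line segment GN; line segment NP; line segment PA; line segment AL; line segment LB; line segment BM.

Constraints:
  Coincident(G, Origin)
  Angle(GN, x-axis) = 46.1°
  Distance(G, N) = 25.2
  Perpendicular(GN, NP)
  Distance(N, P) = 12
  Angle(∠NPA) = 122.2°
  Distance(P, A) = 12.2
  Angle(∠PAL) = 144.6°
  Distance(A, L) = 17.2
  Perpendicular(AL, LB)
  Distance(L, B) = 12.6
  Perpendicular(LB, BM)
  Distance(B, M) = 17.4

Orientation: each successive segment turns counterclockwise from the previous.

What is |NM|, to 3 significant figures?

11.1

G is at the origin; GN runs at 46.1° with length 25.2, so N = (17.5, 18.2). GN ⟂ NP, so NP runs at 136°; with |NP| = 12.0, P = (8.83, 26.5). ∠NPA = 122.2° gives PA at -166° from the x-axis; with |PA| = 12.2, A = (-3.02, 23.5). ∠PAL = 144.6° gives AL at -131° from the x-axis; with |AL| = 17.2, L = (-14.2, 10.5). The perpendicularity gives LB at right angles to AL, so LB runs at -40.7°; with |LB| = 12.6, B = (-4.68, 2.29). LB is perpendicular to BM, so BM runs at 49.3°; with |BM| = 17.4, M = (6.67, 15.5). Then |NM| = |M − N| = 11.1.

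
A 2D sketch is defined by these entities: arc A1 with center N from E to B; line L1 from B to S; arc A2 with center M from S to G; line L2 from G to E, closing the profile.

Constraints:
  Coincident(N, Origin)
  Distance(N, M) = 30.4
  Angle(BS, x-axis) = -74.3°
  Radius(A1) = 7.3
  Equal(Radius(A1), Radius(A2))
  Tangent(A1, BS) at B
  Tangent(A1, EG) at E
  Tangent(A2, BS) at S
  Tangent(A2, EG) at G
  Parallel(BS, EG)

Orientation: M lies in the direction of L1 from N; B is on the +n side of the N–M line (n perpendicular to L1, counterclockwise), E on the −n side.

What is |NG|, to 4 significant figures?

31.26

The slot axis is L1's direction at -74.3°, so u = (cos -74.3°, sin -74.3°) = (0.2706, -0.9627) and n = (−sin -74.3°, cos -74.3°) = (0.9627, 0.2706). N is at the origin and M lies 30.4 along u from N, so M = 30.4·u = (8.226, -29.27). Tangency of A1 to both parallel lines with radius 7.3 puts B and E at N ± 7.3·n: B = (7.028, 1.975), E = (-7.028, -1.975). Equal radii place S and G the same way about M: S = M + 7.3·n = (15.25, -27.29), G = M − 7.3·n = (1.199, -31.24). Then |NG| = |G − N| = 31.26.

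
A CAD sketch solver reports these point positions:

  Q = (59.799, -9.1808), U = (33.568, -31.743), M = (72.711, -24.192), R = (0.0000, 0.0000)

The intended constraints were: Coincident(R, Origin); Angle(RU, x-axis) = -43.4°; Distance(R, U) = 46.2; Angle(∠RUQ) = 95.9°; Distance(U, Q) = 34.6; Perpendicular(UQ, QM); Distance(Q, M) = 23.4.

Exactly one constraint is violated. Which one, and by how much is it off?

Distance(Q, M) = 23.4 — off by 3.60.

R = (0.00, 0.00) ✓; RU at -43.40° ✓; |RU| = 46.20 ✓; ∠RUQ = 95.90° ✓; |UQ| = 34.60 ✓; ∠(UQ, QM) = 90.00° ✓; |QM| = 19.80 ✗.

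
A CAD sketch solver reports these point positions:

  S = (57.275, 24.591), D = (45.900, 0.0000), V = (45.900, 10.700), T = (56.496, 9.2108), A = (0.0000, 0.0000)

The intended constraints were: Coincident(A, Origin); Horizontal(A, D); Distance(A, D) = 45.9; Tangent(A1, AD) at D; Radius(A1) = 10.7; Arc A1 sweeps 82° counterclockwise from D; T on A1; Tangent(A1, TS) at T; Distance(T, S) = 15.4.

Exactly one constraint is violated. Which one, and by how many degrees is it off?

Tangent(A1, TS) at T — off by 5.10°.

A = (0.00, 0.00) ✓; A.y = 0.00, D.y = 0.00 ✓; |AD| = 45.90 ✓; ∠(VD, DA) = 90.00° ✓; |VD| = 10.70 ✓; bearing(V→T) − bearing(V→D) = 82.00° ✓; |VT| = 10.70 ✓; ∠(VT, TS) = 84.90° ✗; |TS| = 15.40 ✓.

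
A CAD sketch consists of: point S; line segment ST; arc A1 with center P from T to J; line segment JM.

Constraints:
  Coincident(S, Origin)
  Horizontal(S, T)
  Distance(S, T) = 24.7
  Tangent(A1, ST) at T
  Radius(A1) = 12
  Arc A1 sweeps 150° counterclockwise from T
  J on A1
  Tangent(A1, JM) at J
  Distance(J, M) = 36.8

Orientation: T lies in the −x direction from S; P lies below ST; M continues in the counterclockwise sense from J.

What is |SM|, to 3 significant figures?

40.8

S is at the origin; ST is horizontal with |ST| = 24.7 and T on the −x side, so T = (-24.7, 0.00). Tangency of A1 to ST means the radius PT is perpendicular to ST, so P = T + (0, -12) = (-24.7, -12.0). On A1, T sits at bearing 90° from P; a 150° counterclockwise sweep puts J at bearing 240°, so J = P + 12.0·(cos 240°, sin 240°) = (-30.7, -22.4). Tangency of A1 to JM means the radius PJ is perpendicular to JM, so JM runs along (−sin 240°, cos 240°); with |JM| = 36.8, M = (1.17, -40.8). Then |SM| = |M − S| = 40.8.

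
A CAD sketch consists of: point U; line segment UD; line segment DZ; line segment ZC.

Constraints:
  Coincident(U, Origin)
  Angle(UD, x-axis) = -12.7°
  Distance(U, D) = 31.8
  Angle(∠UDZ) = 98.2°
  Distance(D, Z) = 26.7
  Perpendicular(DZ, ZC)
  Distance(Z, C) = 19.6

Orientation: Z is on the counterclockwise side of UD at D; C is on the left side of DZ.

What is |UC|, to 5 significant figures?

33.417

∠UDZ = 98.2°, so DZ runs at -12.7° + (180° − 98.2°) = 69.100° from the x-axis; with |DZ| = 26.7, Z = D + 26.7·(cos 69.100°, sin 69.100°) = (40.547, 17.952). DZ ⟂ ZC; with |ZC| = 19.6 on the left of DZ, C = Z + 19.6·(-0.93420, 0.35674) = (22.236, 24.944). Then |UC| = |C − U| = 33.417.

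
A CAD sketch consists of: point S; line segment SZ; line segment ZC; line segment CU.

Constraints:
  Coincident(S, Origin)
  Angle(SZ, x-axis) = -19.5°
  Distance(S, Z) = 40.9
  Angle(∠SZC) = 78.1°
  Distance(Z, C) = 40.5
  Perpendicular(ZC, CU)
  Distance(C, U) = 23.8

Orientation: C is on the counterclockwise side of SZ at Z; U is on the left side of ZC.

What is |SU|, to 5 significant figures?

35.936

∠SZC = 78.1°, so ZC runs at -19.5° + (180° − 78.1°) = 82.400° from the x-axis; with |ZC| = 40.5, C = Z + 40.5·(cos 82.400°, sin 82.400°) = (43.910, 26.492). ZC is perpendicular to CU; with |CU| = 23.8 on the left of ZC, U = C + 23.8·(-0.99122, 0.13226) = (20.319, 29.639). Then |SU| = |U − S| = 35.936.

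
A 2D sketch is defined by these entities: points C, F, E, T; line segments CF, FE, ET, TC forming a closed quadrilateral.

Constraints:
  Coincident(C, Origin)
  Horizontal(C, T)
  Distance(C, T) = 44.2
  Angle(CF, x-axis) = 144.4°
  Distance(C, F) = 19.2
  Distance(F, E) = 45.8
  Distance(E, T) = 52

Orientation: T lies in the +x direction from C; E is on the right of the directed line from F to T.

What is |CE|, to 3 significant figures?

31.0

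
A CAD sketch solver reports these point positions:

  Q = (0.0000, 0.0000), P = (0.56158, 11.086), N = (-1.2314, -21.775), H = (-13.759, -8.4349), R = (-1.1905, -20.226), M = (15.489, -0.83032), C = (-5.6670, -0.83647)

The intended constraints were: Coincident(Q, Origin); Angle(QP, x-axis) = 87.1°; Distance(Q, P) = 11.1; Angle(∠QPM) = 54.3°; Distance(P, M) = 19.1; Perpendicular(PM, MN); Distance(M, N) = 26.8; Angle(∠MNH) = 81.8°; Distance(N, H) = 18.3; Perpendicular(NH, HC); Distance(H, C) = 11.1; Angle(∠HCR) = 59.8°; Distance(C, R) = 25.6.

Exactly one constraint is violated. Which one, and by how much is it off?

Distance(C, R) = 25.6 — off by 5.70.

Q = (0.00, 0.00) ✓; QP at 87.10° ✓; |QP| = 11.10 ✓; ∠QPM = 54.30° ✓; |PM| = 19.10 ✓; ∠(PM, MN) = 90.00° ✓; |MN| = 26.80 ✓; ∠MNH = 81.80° ✓; |NH| = 18.30 ✓; ∠(NH, HC) = 90.00° ✓; |HC| = 11.10 ✓; ∠HCR = 59.80° ✓; |CR| = 19.90 ✗.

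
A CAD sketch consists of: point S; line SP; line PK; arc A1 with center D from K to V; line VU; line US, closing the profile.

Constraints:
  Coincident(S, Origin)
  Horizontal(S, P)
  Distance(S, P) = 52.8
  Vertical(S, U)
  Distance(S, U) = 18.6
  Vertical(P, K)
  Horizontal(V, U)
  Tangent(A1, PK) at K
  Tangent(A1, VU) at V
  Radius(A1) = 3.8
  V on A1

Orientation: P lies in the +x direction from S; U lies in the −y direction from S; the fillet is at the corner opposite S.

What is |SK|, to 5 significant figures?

54.835

The virtual corner opposite S is at (52.800, -18.600). Tangency of A1 to PK means the radius DK is perpendicular to PK and A1 meets VU tangentially, so DV is at right angles to VU, with radius 3.8, so the center D sits 3.8 in from both sides at D = (49.000, -14.800). That places the tangent points at K = (52.800, -14.800) on PK and V = (49.000, -18.600) on VU. Then |SK| = |K − S| = 54.835.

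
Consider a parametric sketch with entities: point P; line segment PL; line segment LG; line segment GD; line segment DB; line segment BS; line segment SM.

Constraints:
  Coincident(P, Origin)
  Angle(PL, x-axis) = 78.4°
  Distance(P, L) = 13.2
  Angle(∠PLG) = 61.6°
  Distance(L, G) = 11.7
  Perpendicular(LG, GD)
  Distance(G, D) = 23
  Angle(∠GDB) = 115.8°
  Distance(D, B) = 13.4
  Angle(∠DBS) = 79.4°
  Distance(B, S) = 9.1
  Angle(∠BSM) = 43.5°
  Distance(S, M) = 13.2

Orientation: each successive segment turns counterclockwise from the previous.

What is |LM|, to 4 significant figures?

28.23

∠DBS = 79.4° gives BS at 91.60° from the x-axis; with |BS| = 9.1, S = (11.08, -5.469). ∠BSM = 43.5° gives SM at -131.9° from the x-axis; with |SM| = 13.2, M = (2.267, -15.29). Then |LM| = |M − L| = 28.23.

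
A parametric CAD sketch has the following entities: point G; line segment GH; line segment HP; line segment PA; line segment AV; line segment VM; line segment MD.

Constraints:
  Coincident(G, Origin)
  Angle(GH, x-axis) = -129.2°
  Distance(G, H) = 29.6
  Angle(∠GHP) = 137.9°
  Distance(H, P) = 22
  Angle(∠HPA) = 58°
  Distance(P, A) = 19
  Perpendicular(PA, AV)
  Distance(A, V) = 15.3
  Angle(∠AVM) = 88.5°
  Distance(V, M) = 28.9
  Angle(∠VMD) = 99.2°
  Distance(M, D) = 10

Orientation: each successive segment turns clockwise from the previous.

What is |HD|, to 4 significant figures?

26.84

∠AVM = 88.5° gives VM at -114.8° from the x-axis; with |VM| = 28.9, M = (-31.01, -41.10). ∠VMD = 99.2° gives MD at 164.4° from the x-axis; with |MD| = 10.0, D = (-40.64, -38.41). Then |HD| = |D − H| = 26.84.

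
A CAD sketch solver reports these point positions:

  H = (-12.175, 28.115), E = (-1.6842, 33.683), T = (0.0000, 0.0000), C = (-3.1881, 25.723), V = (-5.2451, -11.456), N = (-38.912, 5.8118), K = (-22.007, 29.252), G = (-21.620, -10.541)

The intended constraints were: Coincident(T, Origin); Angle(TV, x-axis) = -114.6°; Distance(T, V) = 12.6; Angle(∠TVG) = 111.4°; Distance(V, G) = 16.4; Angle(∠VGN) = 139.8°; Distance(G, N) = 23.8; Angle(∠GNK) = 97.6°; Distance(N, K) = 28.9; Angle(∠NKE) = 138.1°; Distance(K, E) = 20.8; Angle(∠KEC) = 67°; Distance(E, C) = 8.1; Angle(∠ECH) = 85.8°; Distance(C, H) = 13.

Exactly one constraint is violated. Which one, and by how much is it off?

Distance(C, H) = 13 — off by 3.70.

T = (0.00, 0.00) ✓; TV at -114.6° ✓; |TV| = 12.60 ✓; ∠TVG = 111.4° ✓; |VG| = 16.40 ✓; ∠VGN = 139.8° ✓; |GN| = 23.80 ✓; ∠GNK = 97.60° ✓; |NK| = 28.90 ✓; ∠NKE = 138.1° ✓; |KE| = 20.80 ✓; ∠KEC = 67.00° ✓; |EC| = 8.101 ✓; ∠ECH = 85.79° ✓; |CH| = 9.300 ✗.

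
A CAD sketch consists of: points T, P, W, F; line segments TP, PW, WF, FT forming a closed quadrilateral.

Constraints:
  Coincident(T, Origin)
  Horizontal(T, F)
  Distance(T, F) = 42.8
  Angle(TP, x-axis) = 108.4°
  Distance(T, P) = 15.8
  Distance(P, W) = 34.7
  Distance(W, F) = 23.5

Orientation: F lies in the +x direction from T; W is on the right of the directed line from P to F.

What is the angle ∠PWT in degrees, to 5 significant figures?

20.410°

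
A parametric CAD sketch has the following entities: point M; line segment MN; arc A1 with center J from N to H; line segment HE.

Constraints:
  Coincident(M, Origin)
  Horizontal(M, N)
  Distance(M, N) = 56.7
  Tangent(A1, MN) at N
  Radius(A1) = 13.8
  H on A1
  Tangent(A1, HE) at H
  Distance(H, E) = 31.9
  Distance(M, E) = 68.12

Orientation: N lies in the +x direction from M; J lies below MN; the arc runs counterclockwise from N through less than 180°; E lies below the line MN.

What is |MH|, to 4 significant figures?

46.06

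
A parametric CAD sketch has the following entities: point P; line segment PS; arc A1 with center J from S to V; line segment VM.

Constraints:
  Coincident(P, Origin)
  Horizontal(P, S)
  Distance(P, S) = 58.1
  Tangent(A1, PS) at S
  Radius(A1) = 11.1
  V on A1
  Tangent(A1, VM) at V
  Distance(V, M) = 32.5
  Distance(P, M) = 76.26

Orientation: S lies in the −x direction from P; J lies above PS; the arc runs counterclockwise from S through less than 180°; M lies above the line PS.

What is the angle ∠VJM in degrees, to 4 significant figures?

71.14°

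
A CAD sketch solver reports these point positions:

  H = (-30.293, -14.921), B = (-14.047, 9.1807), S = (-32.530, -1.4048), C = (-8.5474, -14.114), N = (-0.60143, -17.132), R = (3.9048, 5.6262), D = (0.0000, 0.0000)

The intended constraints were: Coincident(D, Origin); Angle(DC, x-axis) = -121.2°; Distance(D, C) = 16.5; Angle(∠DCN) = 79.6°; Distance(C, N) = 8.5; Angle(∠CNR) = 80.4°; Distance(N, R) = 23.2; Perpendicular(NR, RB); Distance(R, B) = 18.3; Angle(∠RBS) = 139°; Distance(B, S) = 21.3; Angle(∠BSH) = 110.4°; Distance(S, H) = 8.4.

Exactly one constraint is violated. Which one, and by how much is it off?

Distance(S, H) = 8.4 — off by 5.30.

D = (0.00, 0.00) ✓; DC at -121.2° ✓; |DC| = 16.50 ✓; ∠DCN = 79.60° ✓; |CN| = 8.500 ✓; ∠CNR = 80.40° ✓; |NR| = 23.20 ✓; ∠(NR, RB) = 90.00° ✓; |RB| = 18.30 ✓; ∠RBS = 139.0° ✓; |BS| = 21.30 ✓; ∠BSH = 110.4° ✓; |SH| = 13.70 ✗.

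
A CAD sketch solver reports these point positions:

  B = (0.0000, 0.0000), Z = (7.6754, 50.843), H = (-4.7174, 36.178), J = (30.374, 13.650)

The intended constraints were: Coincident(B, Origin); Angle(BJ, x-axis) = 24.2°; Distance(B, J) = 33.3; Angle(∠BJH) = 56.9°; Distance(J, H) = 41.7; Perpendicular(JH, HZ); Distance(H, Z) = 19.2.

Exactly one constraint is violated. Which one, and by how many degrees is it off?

Perpendicular(JH, HZ) — off by 7.50°.

B = (0.00, 0.00) ✓; BJ at 24.20° ✓; |BJ| = 33.30 ✓; ∠BJH = 56.90° ✓; |JH| = 41.70 ✓; ∠(JH, HZ) = 97.50° ✗; |HZ| = 19.20 ✓.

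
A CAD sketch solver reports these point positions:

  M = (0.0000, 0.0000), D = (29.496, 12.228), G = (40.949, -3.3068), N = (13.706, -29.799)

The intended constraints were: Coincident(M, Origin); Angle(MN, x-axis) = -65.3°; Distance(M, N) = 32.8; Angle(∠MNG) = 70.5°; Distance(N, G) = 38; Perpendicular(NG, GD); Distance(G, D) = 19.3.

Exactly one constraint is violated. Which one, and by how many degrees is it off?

Perpendicular(NG, GD) — off by 7.80°.

M = (0.00, 0.00) ✓; MN at -65.30° ✓; |MN| = 32.80 ✓; ∠MNG = 70.50° ✓; |NG| = 38.00 ✓; ∠(NG, GD) = 82.20° ✗; |GD| = 19.30 ✓.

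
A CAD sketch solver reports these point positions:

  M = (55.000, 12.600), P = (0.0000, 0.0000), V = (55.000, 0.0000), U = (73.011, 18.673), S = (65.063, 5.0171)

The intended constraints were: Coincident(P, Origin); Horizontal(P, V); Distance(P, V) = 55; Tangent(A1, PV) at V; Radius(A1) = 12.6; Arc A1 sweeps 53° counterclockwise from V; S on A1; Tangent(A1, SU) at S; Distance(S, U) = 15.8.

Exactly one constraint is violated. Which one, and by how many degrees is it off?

Tangent(A1, SU) at S — off by 6.80°.

P = (0.00, 0.00) ✓; P.y = 0.00, V.y = 0.00 ✓; |PV| = 55.00 ✓; ∠(MV, VP) = 90.00° ✓; |MV| = 12.60 ✓; bearing(M→S) − bearing(M→V) = 53.00° ✓; |MS| = 12.60 ✓; ∠(MS, SU) = 83.20° ✗; |SU| = 15.80 ✓.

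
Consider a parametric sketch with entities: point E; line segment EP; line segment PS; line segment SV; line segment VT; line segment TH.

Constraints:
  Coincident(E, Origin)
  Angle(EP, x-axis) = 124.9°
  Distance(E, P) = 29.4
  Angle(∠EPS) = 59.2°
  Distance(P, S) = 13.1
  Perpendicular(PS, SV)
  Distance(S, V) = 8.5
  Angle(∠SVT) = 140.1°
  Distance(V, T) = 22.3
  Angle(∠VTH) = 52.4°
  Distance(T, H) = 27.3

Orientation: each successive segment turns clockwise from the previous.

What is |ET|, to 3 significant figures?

16.3

PS is perpendicular to SV, so SV runs at -85.9°; with |SV| = 8.5, V = (-3.15, 16.6). ∠SVT = 140.1° gives VT at -126° from the x-axis; with |VT| = 22.3, T = (-16.2, -1.52). Then |ET| = |T − E| = 16.3.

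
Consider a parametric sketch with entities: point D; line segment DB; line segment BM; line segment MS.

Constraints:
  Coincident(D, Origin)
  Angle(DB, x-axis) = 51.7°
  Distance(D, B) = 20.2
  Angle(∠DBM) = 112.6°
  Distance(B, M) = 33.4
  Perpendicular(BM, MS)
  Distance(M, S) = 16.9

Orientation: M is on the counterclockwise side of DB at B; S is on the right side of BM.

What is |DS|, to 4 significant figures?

54.39

∠DBM = 112.6°, so BM runs at 51.7° + (180° − 112.6°) = 119.1° from the x-axis; with |BM| = 33.4, M = B + 33.4·(cos 119.1°, sin 119.1°) = (-3.724, 45.04). BM is perpendicular to MS; with |MS| = 16.9 on the right of BM, S = M + 16.9·(0.8738, 0.4863) = (11.04, 53.26). Then |DS| = |S − D| = 54.39.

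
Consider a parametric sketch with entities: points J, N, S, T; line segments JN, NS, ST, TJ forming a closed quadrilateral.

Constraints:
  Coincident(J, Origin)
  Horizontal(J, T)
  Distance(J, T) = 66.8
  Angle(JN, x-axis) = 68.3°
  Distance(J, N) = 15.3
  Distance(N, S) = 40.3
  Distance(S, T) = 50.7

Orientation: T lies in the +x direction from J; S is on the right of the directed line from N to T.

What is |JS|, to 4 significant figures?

31.38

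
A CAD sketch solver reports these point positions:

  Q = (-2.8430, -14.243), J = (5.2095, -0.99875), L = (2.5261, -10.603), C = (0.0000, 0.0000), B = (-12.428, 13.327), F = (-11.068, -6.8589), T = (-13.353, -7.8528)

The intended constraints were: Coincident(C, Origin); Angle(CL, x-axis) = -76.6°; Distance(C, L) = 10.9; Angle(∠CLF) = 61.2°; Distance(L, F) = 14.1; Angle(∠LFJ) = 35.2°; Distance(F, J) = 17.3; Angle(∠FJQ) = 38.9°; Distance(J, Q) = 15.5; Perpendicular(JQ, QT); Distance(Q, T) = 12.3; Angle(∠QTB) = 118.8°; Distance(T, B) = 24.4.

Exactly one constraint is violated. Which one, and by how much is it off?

Distance(T, B) = 24.4 — off by 3.20.

C = (0.00, 0.00) ✓; CL at -76.60° ✓; |CL| = 10.90 ✓; ∠CLF = 61.20° ✓; |LF| = 14.10 ✓; ∠LFJ = 35.20° ✓; |FJ| = 17.30 ✓; ∠FJQ = 38.90° ✓; |JQ| = 15.50 ✓; ∠(JQ, QT) = 90.00° ✓; |QT| = 12.30 ✓; ∠QTB = 118.8° ✓; |TB| = 21.20 ✗.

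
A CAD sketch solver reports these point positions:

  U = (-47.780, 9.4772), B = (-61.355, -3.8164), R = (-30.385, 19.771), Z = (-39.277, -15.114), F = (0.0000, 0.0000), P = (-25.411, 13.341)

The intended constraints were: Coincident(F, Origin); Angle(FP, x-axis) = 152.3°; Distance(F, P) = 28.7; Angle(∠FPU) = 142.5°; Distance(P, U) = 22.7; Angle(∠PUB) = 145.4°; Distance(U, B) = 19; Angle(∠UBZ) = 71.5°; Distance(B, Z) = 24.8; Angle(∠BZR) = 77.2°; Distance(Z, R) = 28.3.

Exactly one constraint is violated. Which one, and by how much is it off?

Distance(Z, R) = 28.3 — off by 7.70.

F = (0.00, 0.00) ✓; FP at 152.3° ✓; |FP| = 28.70 ✓; ∠FPU = 142.5° ✓; |PU| = 22.70 ✓; ∠PUB = 145.4° ✓; |UB| = 19.00 ✓; ∠UBZ = 71.50° ✓; |BZ| = 24.80 ✓; ∠BZR = 77.20° ✓; |ZR| = 36.00 ✗.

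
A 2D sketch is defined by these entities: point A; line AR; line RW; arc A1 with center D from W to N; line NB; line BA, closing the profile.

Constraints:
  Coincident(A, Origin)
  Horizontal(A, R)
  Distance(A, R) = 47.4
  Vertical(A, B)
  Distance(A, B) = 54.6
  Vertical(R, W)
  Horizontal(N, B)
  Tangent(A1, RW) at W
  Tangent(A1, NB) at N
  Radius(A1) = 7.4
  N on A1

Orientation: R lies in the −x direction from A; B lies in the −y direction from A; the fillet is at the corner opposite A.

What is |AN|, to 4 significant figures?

67.68

The virtual corner opposite A is at (-47.40, -54.60). The tangent condition forces DW to be normal to RW and the tangent condition forces DN to be normal to NB, with radius 7.4, so the center D sits 7.4 in from both sides at D = (-40.00, -47.20). That places the tangent points at W = (-47.40, -47.20) on RW and N = (-40.00, -54.60) on NB. Then |AN| = |N − A| = 67.68.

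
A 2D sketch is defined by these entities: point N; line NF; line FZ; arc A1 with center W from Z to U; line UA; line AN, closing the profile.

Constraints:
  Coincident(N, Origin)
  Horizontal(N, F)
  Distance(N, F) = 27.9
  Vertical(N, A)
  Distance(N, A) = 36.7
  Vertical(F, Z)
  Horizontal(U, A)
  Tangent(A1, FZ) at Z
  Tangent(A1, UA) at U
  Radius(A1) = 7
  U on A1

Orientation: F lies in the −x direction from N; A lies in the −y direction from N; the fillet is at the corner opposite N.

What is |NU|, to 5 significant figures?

42.234

The virtual corner opposite N is at (-27.900, -36.700). Since A1 is tangent to FZ there, WZ ⟂ FZ and the tangent condition forces WU to be normal to UA, with radius 7.0, so the center W sits 7.0 in from both sides at W = (-20.900, -29.700). That places the tangent points at Z = (-27.900, -29.700) on FZ and U = (-20.900, -36.700) on UA. Then |NU| = |U − N| = 42.234.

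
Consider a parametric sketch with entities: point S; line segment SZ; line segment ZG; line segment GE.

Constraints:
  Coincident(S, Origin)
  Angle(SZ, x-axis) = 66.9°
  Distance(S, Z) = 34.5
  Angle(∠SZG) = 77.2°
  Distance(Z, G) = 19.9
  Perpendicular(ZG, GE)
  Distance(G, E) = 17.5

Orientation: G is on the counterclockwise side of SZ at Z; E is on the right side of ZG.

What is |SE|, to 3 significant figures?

52.6

∠SZG = 77.2°, so ZG runs at 66.9° + (180° − 77.2°) = 170° from the x-axis; with |ZG| = 19.9, G = Z + 19.9·(cos 170°, sin 170°) = (-6.04, 35.3). ZG ⟂ GE; with |GE| = 17.5 on the right of ZG, E = G + 17.5·(0.179, 0.984) = (-2.91, 52.5). Then |SE| = |E − S| = 52.6.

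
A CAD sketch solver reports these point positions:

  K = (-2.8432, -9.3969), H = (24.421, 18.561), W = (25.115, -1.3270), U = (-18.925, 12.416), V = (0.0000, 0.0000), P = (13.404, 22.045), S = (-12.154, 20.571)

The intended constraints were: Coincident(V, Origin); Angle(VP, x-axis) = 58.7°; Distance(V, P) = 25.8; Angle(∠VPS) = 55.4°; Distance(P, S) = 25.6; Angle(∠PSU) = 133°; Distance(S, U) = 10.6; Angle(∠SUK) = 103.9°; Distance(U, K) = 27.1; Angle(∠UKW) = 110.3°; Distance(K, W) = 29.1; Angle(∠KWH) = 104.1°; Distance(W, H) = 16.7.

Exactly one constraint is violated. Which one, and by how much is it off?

Distance(W, H) = 16.7 — off by 3.20.

V = (0.00, 0.00) ✓; VP at 58.70° ✓; |VP| = 25.80 ✓; ∠VPS = 55.40° ✓; |PS| = 25.60 ✓; ∠PSU = 133.0° ✓; |SU| = 10.60 ✓; ∠SUK = 103.9° ✓; |UK| = 27.10 ✓; ∠UKW = 110.3° ✓; |KW| = 29.10 ✓; ∠KWH = 104.1° ✓; |WH| = 19.90 ✗.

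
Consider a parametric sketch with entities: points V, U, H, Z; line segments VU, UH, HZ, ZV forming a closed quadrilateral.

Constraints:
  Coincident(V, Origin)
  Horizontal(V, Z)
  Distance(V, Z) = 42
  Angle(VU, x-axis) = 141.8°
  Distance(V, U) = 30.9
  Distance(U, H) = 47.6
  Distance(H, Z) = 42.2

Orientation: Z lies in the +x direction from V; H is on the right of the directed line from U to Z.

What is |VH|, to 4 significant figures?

19.44

V is at the origin; V and Z share the same y with |VZ| = 42.0 and Z in +x, so Z = (42.0, 0). VU runs at 141.8° with |VU| = 30.9, so U = (-24.28, 19.11). H is determined by |UH| = 47.6 and |HZ| = 42.2 together: it lies at the intersection of circle(U, 47.6) and circle(Z, 42.2). With |UZ| = 68.98, the foot of the radical line on UZ is 38.01 from U and the perpendicular offset is √(47.6² − 38.01²) = 28.66. Taking the right-of-UZ solution: H = (4.297, -18.96).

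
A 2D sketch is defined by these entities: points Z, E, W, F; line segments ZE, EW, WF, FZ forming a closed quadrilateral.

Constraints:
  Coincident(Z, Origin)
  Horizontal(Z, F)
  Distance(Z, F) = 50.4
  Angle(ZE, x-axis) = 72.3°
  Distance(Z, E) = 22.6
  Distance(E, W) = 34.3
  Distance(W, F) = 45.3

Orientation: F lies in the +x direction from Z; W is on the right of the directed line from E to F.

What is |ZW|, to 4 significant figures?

14.53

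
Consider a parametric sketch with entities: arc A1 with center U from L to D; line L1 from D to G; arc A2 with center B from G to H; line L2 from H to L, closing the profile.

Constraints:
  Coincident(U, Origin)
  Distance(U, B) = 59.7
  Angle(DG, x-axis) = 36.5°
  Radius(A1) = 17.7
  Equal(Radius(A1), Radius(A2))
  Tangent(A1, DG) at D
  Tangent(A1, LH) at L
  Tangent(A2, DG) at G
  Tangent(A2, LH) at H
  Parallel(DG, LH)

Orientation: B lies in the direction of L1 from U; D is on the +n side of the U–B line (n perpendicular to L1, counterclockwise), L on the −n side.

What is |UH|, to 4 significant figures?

62.27

Tangency of A1 to both parallel lines with radius 17.7 puts D and L at U ± 17.7·n: D = (-10.53, 14.23), L = (10.53, -14.23). Equal radii place G and H the same way about B: G = B + 17.7·n = (37.46, 49.74), H = B − 17.7·n = (58.52, 21.28). Then |UH| = |H − U| = 62.27.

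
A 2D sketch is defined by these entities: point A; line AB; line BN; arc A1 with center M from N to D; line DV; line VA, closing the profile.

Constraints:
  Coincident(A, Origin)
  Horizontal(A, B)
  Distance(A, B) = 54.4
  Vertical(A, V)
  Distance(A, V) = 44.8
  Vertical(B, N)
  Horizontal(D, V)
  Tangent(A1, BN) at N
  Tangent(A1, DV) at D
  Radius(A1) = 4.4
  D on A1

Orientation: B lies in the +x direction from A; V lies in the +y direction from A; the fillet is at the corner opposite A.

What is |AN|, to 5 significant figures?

67.761

A is at the origin; A and B share the same y with |AB| = 54.4 and B on the +x side, so B = (54.400, 0.0000). A and V share the same x with |AV| = 44.8 and V on the +y side, so V = (0.0000, 44.800). The virtual corner opposite A is at (54.400, 44.800). The tangent condition forces MN to be normal to BN and A1 meets DV tangentially, so MD is at right angles to DV, with radius 4.4, so the center M sits 4.4 in from both sides at M = (50.000, 40.400). That places the tangent points at N = (54.400, 40.400) on BN and D = (50.000, 44.800) on DV. Then |AN| = |N − A| = 67.761.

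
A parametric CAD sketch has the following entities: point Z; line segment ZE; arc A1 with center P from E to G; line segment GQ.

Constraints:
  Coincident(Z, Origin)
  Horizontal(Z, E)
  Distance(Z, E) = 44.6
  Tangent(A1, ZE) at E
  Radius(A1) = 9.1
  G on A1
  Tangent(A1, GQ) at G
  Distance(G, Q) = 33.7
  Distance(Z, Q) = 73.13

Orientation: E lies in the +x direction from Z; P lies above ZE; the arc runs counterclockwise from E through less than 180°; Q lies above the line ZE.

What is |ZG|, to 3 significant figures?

53.9

Checks: |PG| = 9.100 ✓; ∠(PG, GQ) = 90.00° ✓; |GQ| = 33.70 ✓; |ZQ| = 73.13 ✓.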